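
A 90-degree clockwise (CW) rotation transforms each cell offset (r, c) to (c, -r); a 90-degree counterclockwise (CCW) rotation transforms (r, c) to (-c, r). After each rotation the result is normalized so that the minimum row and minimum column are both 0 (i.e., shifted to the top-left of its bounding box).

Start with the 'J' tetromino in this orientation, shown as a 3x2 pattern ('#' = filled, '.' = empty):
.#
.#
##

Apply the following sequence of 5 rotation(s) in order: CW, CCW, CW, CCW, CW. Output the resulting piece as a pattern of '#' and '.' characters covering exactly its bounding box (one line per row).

Answer: #..
###

Derivation:
Start:
.#
.#
##
After rotation 1 (CW):
#..
###
After rotation 2 (CCW):
.#
.#
##
After rotation 3 (CW):
#..
###
After rotation 4 (CCW):
.#
.#
##
After rotation 5 (CW):
#..
###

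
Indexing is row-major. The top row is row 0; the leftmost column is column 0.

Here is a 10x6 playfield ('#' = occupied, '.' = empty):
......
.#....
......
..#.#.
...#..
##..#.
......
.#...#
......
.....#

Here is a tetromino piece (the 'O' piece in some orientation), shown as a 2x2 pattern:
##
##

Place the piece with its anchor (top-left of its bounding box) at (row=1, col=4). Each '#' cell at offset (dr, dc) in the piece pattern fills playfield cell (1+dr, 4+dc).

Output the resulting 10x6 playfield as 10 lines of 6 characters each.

Answer: ......
.#..##
....##
..#.#.
...#..
##..#.
......
.#...#
......
.....#

Derivation:
Fill (1+0,4+0) = (1,4)
Fill (1+0,4+1) = (1,5)
Fill (1+1,4+0) = (2,4)
Fill (1+1,4+1) = (2,5)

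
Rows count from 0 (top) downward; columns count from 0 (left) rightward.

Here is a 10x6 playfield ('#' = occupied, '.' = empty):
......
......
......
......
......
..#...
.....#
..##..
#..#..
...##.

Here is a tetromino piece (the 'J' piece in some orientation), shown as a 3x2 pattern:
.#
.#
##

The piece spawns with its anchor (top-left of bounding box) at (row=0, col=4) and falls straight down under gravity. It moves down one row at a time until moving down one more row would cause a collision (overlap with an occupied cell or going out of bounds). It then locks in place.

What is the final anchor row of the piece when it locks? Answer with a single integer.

Answer: 3

Derivation:
Spawn at (row=0, col=4). Try each row:
  row 0: fits
  row 1: fits
  row 2: fits
  row 3: fits
  row 4: blocked -> lock at row 3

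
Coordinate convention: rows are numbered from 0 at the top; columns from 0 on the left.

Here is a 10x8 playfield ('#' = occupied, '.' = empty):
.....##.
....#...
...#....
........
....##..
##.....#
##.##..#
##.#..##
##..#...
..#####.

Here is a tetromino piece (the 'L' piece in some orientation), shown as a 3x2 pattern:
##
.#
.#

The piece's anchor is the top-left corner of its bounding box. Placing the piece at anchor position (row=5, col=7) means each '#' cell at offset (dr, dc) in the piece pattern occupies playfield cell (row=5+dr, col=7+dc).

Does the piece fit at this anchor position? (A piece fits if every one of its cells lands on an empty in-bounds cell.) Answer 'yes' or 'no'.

Check each piece cell at anchor (5, 7):
  offset (0,0) -> (5,7): occupied ('#') -> FAIL
  offset (0,1) -> (5,8): out of bounds -> FAIL
  offset (1,1) -> (6,8): out of bounds -> FAIL
  offset (2,1) -> (7,8): out of bounds -> FAIL
All cells valid: no

Answer: no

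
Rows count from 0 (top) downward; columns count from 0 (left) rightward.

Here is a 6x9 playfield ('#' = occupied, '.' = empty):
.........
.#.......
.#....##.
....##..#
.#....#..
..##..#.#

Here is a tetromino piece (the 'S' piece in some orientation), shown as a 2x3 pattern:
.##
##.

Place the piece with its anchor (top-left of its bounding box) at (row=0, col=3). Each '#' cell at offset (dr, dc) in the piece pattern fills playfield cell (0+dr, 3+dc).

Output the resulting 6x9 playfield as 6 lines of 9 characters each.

Answer: ....##...
.#.##....
.#....##.
....##..#
.#....#..
..##..#.#

Derivation:
Fill (0+0,3+1) = (0,4)
Fill (0+0,3+2) = (0,5)
Fill (0+1,3+0) = (1,3)
Fill (0+1,3+1) = (1,4)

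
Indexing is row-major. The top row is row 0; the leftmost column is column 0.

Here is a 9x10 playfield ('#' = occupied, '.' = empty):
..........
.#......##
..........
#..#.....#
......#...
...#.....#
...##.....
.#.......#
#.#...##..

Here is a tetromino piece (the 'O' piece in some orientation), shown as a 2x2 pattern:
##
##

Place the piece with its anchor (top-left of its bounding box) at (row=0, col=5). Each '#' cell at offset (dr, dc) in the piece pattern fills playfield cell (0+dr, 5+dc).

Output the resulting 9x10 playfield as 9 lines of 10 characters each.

Fill (0+0,5+0) = (0,5)
Fill (0+0,5+1) = (0,6)
Fill (0+1,5+0) = (1,5)
Fill (0+1,5+1) = (1,6)

Answer: .....##...
.#...##.##
..........
#..#.....#
......#...
...#.....#
...##.....
.#.......#
#.#...##..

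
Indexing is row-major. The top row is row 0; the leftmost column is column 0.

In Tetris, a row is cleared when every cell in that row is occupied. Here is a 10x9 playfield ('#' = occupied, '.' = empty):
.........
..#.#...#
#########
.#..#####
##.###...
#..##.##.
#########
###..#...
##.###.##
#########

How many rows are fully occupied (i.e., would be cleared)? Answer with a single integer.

Answer: 3

Derivation:
Check each row:
  row 0: 9 empty cells -> not full
  row 1: 6 empty cells -> not full
  row 2: 0 empty cells -> FULL (clear)
  row 3: 3 empty cells -> not full
  row 4: 4 empty cells -> not full
  row 5: 4 empty cells -> not full
  row 6: 0 empty cells -> FULL (clear)
  row 7: 5 empty cells -> not full
  row 8: 2 empty cells -> not full
  row 9: 0 empty cells -> FULL (clear)
Total rows cleared: 3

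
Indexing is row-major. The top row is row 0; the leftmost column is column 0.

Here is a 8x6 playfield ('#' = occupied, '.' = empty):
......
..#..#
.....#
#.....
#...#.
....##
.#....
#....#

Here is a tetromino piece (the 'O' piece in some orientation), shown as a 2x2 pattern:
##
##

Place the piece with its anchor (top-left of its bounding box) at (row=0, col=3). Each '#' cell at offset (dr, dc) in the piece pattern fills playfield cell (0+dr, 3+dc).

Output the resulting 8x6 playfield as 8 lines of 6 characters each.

Fill (0+0,3+0) = (0,3)
Fill (0+0,3+1) = (0,4)
Fill (0+1,3+0) = (1,3)
Fill (0+1,3+1) = (1,4)

Answer: ...##.
..####
.....#
#.....
#...#.
....##
.#....
#....#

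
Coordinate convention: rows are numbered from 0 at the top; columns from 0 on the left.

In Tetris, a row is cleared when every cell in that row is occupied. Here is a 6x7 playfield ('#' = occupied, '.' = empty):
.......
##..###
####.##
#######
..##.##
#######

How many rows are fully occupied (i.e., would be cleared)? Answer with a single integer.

Answer: 2

Derivation:
Check each row:
  row 0: 7 empty cells -> not full
  row 1: 2 empty cells -> not full
  row 2: 1 empty cell -> not full
  row 3: 0 empty cells -> FULL (clear)
  row 4: 3 empty cells -> not full
  row 5: 0 empty cells -> FULL (clear)
Total rows cleared: 2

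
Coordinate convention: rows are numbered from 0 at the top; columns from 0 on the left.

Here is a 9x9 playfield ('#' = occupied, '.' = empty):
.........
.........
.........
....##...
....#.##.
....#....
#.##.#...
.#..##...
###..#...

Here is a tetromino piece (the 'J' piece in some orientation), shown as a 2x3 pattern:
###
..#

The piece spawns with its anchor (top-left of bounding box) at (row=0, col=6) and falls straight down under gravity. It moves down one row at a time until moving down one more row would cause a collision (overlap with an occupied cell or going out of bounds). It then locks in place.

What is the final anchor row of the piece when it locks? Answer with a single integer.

Spawn at (row=0, col=6). Try each row:
  row 0: fits
  row 1: fits
  row 2: fits
  row 3: fits
  row 4: blocked -> lock at row 3

Answer: 3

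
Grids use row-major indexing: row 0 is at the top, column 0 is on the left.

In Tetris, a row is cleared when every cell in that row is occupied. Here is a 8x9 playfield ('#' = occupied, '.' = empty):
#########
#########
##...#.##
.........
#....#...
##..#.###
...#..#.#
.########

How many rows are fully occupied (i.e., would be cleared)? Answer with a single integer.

Check each row:
  row 0: 0 empty cells -> FULL (clear)
  row 1: 0 empty cells -> FULL (clear)
  row 2: 4 empty cells -> not full
  row 3: 9 empty cells -> not full
  row 4: 7 empty cells -> not full
  row 5: 3 empty cells -> not full
  row 6: 6 empty cells -> not full
  row 7: 1 empty cell -> not full
Total rows cleared: 2

Answer: 2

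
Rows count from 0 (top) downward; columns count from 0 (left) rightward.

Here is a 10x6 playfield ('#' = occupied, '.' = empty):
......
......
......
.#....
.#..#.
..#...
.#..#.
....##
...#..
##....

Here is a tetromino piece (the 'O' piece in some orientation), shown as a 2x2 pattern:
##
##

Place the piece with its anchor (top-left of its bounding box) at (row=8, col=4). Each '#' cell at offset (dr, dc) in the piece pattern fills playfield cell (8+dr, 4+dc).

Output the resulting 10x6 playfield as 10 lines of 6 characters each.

Fill (8+0,4+0) = (8,4)
Fill (8+0,4+1) = (8,5)
Fill (8+1,4+0) = (9,4)
Fill (8+1,4+1) = (9,5)

Answer: ......
......
......
.#....
.#..#.
..#...
.#..#.
....##
...###
##..##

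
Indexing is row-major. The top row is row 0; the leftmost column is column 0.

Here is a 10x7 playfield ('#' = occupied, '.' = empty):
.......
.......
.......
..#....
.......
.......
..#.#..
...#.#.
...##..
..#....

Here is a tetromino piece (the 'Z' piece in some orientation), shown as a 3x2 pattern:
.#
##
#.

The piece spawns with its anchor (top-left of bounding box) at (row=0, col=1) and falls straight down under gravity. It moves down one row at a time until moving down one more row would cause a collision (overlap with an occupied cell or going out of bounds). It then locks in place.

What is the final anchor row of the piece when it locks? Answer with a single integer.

Spawn at (row=0, col=1). Try each row:
  row 0: fits
  row 1: fits
  row 2: blocked -> lock at row 1

Answer: 1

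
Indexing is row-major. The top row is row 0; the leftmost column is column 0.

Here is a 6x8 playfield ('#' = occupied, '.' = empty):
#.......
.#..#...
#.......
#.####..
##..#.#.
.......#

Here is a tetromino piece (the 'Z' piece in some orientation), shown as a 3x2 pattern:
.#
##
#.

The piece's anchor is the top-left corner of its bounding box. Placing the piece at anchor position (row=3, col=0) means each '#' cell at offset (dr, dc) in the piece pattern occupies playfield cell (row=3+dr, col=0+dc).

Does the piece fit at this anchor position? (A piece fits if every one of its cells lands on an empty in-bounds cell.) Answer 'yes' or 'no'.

Check each piece cell at anchor (3, 0):
  offset (0,1) -> (3,1): empty -> OK
  offset (1,0) -> (4,0): occupied ('#') -> FAIL
  offset (1,1) -> (4,1): occupied ('#') -> FAIL
  offset (2,0) -> (5,0): empty -> OK
All cells valid: no

Answer: no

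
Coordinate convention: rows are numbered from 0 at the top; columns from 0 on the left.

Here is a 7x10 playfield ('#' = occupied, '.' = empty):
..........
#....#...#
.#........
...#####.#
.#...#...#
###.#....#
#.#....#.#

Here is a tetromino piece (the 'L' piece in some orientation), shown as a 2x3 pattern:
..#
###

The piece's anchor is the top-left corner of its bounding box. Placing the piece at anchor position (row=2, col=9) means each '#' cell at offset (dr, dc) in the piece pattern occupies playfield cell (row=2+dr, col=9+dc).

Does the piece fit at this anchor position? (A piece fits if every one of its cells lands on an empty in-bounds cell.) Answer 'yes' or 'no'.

Answer: no

Derivation:
Check each piece cell at anchor (2, 9):
  offset (0,2) -> (2,11): out of bounds -> FAIL
  offset (1,0) -> (3,9): occupied ('#') -> FAIL
  offset (1,1) -> (3,10): out of bounds -> FAIL
  offset (1,2) -> (3,11): out of bounds -> FAIL
All cells valid: no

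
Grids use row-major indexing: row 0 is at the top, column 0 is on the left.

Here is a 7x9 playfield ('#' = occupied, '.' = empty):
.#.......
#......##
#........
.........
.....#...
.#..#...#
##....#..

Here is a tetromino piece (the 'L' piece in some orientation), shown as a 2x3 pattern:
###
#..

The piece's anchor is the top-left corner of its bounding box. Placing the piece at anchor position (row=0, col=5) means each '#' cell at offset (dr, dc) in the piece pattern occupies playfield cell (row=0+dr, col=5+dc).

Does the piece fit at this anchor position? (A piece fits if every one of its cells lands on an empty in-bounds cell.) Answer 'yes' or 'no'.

Answer: yes

Derivation:
Check each piece cell at anchor (0, 5):
  offset (0,0) -> (0,5): empty -> OK
  offset (0,1) -> (0,6): empty -> OK
  offset (0,2) -> (0,7): empty -> OK
  offset (1,0) -> (1,5): empty -> OK
All cells valid: yes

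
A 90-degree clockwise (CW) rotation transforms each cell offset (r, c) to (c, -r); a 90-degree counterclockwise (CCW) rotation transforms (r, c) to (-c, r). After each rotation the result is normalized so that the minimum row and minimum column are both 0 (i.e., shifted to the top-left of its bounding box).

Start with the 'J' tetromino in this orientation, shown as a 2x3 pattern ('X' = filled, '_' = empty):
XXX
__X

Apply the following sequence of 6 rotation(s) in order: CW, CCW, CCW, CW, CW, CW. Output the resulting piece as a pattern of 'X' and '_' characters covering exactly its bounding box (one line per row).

Answer: X__
XXX

Derivation:
Start:
XXX
__X
After rotation 1 (CW):
_X
_X
XX
After rotation 2 (CCW):
XXX
__X
After rotation 3 (CCW):
XX
X_
X_
After rotation 4 (CW):
XXX
__X
After rotation 5 (CW):
_X
_X
XX
After rotation 6 (CW):
X__
XXX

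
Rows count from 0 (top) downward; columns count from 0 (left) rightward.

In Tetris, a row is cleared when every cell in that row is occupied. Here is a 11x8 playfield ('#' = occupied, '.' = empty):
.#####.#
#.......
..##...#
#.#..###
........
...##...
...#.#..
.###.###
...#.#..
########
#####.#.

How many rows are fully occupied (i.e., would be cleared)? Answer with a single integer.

Answer: 1

Derivation:
Check each row:
  row 0: 2 empty cells -> not full
  row 1: 7 empty cells -> not full
  row 2: 5 empty cells -> not full
  row 3: 3 empty cells -> not full
  row 4: 8 empty cells -> not full
  row 5: 6 empty cells -> not full
  row 6: 6 empty cells -> not full
  row 7: 2 empty cells -> not full
  row 8: 6 empty cells -> not full
  row 9: 0 empty cells -> FULL (clear)
  row 10: 2 empty cells -> not full
Total rows cleared: 1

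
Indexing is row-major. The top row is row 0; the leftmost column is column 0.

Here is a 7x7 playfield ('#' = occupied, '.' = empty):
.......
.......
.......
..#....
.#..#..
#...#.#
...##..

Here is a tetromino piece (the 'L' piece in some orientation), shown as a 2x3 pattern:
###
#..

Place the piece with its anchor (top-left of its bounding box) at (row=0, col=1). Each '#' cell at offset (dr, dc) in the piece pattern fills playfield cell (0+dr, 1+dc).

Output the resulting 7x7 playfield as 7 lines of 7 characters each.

Fill (0+0,1+0) = (0,1)
Fill (0+0,1+1) = (0,2)
Fill (0+0,1+2) = (0,3)
Fill (0+1,1+0) = (1,1)

Answer: .###...
.#.....
.......
..#....
.#..#..
#...#.#
...##..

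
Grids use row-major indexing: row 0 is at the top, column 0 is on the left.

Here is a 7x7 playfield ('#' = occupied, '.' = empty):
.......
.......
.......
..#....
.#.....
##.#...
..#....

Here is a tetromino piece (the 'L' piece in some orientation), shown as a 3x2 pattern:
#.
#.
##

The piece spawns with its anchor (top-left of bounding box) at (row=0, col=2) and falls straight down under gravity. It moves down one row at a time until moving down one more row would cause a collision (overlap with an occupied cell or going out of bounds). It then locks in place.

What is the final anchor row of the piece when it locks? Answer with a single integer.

Answer: 0

Derivation:
Spawn at (row=0, col=2). Try each row:
  row 0: fits
  row 1: blocked -> lock at row 0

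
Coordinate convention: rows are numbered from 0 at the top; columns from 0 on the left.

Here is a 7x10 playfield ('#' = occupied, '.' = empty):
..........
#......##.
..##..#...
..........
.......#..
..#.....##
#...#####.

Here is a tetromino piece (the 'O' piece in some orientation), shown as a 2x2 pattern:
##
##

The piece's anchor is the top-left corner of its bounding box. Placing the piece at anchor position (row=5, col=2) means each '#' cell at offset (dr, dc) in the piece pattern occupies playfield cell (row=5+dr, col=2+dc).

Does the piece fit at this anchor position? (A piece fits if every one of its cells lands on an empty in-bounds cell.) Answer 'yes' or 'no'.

Check each piece cell at anchor (5, 2):
  offset (0,0) -> (5,2): occupied ('#') -> FAIL
  offset (0,1) -> (5,3): empty -> OK
  offset (1,0) -> (6,2): empty -> OK
  offset (1,1) -> (6,3): empty -> OK
All cells valid: no

Answer: no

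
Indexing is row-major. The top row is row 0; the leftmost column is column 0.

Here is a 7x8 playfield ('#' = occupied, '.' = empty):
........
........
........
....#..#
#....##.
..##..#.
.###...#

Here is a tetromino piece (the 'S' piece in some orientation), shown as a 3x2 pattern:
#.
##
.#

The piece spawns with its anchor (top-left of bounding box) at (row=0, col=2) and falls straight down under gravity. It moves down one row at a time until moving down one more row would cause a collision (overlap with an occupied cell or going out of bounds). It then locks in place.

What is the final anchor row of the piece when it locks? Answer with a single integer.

Answer: 2

Derivation:
Spawn at (row=0, col=2). Try each row:
  row 0: fits
  row 1: fits
  row 2: fits
  row 3: blocked -> lock at row 2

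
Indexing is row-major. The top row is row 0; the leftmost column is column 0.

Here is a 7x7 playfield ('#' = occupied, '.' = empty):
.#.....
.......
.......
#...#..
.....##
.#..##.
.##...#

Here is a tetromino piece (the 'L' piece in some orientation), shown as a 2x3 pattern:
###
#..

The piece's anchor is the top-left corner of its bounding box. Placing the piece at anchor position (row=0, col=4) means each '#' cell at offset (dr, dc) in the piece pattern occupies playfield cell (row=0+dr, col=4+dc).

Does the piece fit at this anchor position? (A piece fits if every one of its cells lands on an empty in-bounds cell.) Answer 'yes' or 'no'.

Check each piece cell at anchor (0, 4):
  offset (0,0) -> (0,4): empty -> OK
  offset (0,1) -> (0,5): empty -> OK
  offset (0,2) -> (0,6): empty -> OK
  offset (1,0) -> (1,4): empty -> OK
All cells valid: yes

Answer: yes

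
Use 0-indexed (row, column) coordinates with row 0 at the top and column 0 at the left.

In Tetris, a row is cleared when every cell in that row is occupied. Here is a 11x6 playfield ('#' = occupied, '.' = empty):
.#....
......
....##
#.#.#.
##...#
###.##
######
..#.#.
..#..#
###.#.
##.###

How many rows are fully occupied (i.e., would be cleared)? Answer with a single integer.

Answer: 1

Derivation:
Check each row:
  row 0: 5 empty cells -> not full
  row 1: 6 empty cells -> not full
  row 2: 4 empty cells -> not full
  row 3: 3 empty cells -> not full
  row 4: 3 empty cells -> not full
  row 5: 1 empty cell -> not full
  row 6: 0 empty cells -> FULL (clear)
  row 7: 4 empty cells -> not full
  row 8: 4 empty cells -> not full
  row 9: 2 empty cells -> not full
  row 10: 1 empty cell -> not full
Total rows cleared: 1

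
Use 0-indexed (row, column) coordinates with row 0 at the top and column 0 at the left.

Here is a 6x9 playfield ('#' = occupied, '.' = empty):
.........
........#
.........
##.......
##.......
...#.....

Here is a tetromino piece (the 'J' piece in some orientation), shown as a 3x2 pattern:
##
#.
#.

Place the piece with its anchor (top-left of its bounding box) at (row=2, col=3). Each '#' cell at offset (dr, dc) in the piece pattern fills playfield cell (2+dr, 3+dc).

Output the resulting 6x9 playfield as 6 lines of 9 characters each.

Answer: .........
........#
...##....
##.#.....
##.#.....
...#.....

Derivation:
Fill (2+0,3+0) = (2,3)
Fill (2+0,3+1) = (2,4)
Fill (2+1,3+0) = (3,3)
Fill (2+2,3+0) = (4,3)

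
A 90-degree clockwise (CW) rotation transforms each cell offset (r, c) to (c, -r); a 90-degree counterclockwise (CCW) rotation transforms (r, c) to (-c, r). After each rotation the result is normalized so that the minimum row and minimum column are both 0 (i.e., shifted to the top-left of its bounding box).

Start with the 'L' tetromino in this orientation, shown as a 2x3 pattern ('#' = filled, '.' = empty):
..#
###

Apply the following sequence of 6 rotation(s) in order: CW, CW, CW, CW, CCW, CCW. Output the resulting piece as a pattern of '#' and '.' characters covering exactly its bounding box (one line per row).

Start:
..#
###
After rotation 1 (CW):
#.
#.
##
After rotation 2 (CW):
###
#..
After rotation 3 (CW):
##
.#
.#
After rotation 4 (CW):
..#
###
After rotation 5 (CCW):
##
.#
.#
After rotation 6 (CCW):
###
#..

Answer: ###
#..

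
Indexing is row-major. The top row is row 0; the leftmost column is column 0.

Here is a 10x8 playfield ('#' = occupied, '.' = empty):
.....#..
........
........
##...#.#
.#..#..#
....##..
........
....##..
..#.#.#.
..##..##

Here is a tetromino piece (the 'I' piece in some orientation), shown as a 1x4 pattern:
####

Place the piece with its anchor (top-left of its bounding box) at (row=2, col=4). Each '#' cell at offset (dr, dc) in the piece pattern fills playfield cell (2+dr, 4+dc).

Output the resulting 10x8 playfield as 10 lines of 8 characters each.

Answer: .....#..
........
....####
##...#.#
.#..#..#
....##..
........
....##..
..#.#.#.
..##..##

Derivation:
Fill (2+0,4+0) = (2,4)
Fill (2+0,4+1) = (2,5)
Fill (2+0,4+2) = (2,6)
Fill (2+0,4+3) = (2,7)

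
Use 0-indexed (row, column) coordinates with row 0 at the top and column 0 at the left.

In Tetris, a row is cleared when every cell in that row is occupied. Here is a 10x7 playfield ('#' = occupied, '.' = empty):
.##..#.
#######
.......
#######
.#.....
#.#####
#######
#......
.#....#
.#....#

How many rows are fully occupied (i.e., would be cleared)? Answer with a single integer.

Check each row:
  row 0: 4 empty cells -> not full
  row 1: 0 empty cells -> FULL (clear)
  row 2: 7 empty cells -> not full
  row 3: 0 empty cells -> FULL (clear)
  row 4: 6 empty cells -> not full
  row 5: 1 empty cell -> not full
  row 6: 0 empty cells -> FULL (clear)
  row 7: 6 empty cells -> not full
  row 8: 5 empty cells -> not full
  row 9: 5 empty cells -> not full
Total rows cleared: 3

Answer: 3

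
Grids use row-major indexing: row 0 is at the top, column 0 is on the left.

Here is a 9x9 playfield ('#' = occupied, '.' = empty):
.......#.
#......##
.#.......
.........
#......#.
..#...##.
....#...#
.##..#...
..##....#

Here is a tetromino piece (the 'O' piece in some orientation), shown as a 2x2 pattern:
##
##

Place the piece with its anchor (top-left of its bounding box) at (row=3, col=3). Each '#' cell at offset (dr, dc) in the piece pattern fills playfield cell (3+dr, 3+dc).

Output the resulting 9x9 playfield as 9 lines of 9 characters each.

Answer: .......#.
#......##
.#.......
...##....
#..##..#.
..#...##.
....#...#
.##..#...
..##....#

Derivation:
Fill (3+0,3+0) = (3,3)
Fill (3+0,3+1) = (3,4)
Fill (3+1,3+0) = (4,3)
Fill (3+1,3+1) = (4,4)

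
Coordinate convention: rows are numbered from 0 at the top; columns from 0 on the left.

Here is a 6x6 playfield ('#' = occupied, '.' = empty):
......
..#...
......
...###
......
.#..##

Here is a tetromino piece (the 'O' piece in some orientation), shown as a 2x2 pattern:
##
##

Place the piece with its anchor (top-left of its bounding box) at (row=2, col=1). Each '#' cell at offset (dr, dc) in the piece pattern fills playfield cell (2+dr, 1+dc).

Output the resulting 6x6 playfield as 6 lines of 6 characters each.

Fill (2+0,1+0) = (2,1)
Fill (2+0,1+1) = (2,2)
Fill (2+1,1+0) = (3,1)
Fill (2+1,1+1) = (3,2)

Answer: ......
..#...
.##...
.#####
......
.#..##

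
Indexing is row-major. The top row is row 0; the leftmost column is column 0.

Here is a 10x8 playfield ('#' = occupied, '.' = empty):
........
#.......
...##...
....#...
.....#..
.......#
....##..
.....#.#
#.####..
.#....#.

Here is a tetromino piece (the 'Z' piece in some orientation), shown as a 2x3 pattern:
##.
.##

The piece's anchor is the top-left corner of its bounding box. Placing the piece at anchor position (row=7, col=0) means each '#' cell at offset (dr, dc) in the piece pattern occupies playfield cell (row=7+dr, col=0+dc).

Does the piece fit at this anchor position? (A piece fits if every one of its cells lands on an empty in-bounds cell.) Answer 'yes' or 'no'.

Check each piece cell at anchor (7, 0):
  offset (0,0) -> (7,0): empty -> OK
  offset (0,1) -> (7,1): empty -> OK
  offset (1,1) -> (8,1): empty -> OK
  offset (1,2) -> (8,2): occupied ('#') -> FAIL
All cells valid: no

Answer: no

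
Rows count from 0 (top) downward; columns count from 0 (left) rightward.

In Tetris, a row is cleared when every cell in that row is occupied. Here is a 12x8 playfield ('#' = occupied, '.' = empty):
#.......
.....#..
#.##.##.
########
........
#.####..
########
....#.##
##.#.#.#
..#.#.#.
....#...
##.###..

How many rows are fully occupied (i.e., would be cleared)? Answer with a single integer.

Check each row:
  row 0: 7 empty cells -> not full
  row 1: 7 empty cells -> not full
  row 2: 3 empty cells -> not full
  row 3: 0 empty cells -> FULL (clear)
  row 4: 8 empty cells -> not full
  row 5: 3 empty cells -> not full
  row 6: 0 empty cells -> FULL (clear)
  row 7: 5 empty cells -> not full
  row 8: 3 empty cells -> not full
  row 9: 5 empty cells -> not full
  row 10: 7 empty cells -> not full
  row 11: 3 empty cells -> not full
Total rows cleared: 2

Answer: 2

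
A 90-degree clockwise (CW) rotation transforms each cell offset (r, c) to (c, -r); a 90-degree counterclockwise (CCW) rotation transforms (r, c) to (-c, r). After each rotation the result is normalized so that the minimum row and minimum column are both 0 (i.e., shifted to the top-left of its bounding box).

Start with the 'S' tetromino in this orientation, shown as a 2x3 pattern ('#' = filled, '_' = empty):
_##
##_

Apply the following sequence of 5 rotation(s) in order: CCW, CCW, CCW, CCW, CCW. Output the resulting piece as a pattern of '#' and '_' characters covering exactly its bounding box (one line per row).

Start:
_##
##_
After rotation 1 (CCW):
#_
##
_#
After rotation 2 (CCW):
_##
##_
After rotation 3 (CCW):
#_
##
_#
After rotation 4 (CCW):
_##
##_
After rotation 5 (CCW):
#_
##
_#

Answer: #_
##
_#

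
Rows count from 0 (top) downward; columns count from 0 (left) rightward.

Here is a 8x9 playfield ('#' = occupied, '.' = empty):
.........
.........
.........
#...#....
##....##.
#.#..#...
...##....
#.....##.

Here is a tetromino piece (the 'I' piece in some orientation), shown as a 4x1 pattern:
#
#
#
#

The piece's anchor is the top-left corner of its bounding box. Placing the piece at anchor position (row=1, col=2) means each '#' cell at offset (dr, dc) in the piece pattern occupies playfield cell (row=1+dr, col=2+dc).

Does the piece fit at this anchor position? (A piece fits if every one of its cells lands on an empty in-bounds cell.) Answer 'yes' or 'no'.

Answer: yes

Derivation:
Check each piece cell at anchor (1, 2):
  offset (0,0) -> (1,2): empty -> OK
  offset (1,0) -> (2,2): empty -> OK
  offset (2,0) -> (3,2): empty -> OK
  offset (3,0) -> (4,2): empty -> OK
All cells valid: yes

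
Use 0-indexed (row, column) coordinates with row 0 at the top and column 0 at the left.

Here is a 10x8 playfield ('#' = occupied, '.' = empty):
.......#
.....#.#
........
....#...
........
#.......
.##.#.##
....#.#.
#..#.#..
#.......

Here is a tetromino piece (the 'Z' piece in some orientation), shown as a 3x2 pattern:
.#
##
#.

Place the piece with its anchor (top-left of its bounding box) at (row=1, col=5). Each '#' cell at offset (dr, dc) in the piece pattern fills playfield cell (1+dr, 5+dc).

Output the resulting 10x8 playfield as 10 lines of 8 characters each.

Answer: .......#
.....###
.....##.
....##..
........
#.......
.##.#.##
....#.#.
#..#.#..
#.......

Derivation:
Fill (1+0,5+1) = (1,6)
Fill (1+1,5+0) = (2,5)
Fill (1+1,5+1) = (2,6)
Fill (1+2,5+0) = (3,5)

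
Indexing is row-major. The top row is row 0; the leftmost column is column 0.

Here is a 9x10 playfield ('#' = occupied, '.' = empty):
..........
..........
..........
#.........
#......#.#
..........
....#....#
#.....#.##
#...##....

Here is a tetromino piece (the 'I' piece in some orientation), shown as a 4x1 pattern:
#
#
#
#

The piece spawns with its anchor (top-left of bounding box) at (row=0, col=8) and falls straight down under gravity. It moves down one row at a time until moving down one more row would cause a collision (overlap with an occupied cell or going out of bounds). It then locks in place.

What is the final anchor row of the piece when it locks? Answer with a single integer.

Spawn at (row=0, col=8). Try each row:
  row 0: fits
  row 1: fits
  row 2: fits
  row 3: fits
  row 4: blocked -> lock at row 3

Answer: 3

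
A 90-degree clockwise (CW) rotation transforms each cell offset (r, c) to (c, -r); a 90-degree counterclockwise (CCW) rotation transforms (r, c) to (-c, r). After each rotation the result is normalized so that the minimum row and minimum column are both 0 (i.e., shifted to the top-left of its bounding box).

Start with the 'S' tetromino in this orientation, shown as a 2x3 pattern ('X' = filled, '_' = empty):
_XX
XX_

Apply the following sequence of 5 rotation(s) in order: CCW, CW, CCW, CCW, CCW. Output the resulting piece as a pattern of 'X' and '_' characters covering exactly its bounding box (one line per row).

Start:
_XX
XX_
After rotation 1 (CCW):
X_
XX
_X
After rotation 2 (CW):
_XX
XX_
After rotation 3 (CCW):
X_
XX
_X
After rotation 4 (CCW):
_XX
XX_
After rotation 5 (CCW):
X_
XX
_X

Answer: X_
XX
_X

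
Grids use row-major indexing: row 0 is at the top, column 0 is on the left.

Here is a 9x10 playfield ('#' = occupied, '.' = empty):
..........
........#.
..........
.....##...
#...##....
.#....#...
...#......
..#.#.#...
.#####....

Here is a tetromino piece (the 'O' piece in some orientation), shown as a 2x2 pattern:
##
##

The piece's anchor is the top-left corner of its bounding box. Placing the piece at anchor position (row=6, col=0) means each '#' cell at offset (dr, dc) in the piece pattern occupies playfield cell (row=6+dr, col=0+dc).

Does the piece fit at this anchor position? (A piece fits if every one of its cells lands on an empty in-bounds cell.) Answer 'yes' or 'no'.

Check each piece cell at anchor (6, 0):
  offset (0,0) -> (6,0): empty -> OK
  offset (0,1) -> (6,1): empty -> OK
  offset (1,0) -> (7,0): empty -> OK
  offset (1,1) -> (7,1): empty -> OK
All cells valid: yes

Answer: yes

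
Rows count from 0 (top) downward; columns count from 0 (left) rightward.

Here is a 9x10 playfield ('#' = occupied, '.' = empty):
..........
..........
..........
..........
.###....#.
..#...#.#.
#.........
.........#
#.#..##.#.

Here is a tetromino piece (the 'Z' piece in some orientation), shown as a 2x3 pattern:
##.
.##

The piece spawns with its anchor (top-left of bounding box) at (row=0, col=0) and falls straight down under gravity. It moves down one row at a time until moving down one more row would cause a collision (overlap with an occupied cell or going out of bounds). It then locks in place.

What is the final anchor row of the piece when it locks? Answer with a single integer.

Answer: 2

Derivation:
Spawn at (row=0, col=0). Try each row:
  row 0: fits
  row 1: fits
  row 2: fits
  row 3: blocked -> lock at row 2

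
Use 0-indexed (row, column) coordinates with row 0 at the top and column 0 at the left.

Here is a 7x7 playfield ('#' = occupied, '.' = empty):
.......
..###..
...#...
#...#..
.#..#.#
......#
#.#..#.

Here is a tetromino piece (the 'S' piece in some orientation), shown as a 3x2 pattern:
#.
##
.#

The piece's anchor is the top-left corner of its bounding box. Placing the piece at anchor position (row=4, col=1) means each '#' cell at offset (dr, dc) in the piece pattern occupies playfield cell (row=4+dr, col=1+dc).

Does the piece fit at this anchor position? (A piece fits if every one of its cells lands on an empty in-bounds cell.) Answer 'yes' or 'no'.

Answer: no

Derivation:
Check each piece cell at anchor (4, 1):
  offset (0,0) -> (4,1): occupied ('#') -> FAIL
  offset (1,0) -> (5,1): empty -> OK
  offset (1,1) -> (5,2): empty -> OK
  offset (2,1) -> (6,2): occupied ('#') -> FAIL
All cells valid: no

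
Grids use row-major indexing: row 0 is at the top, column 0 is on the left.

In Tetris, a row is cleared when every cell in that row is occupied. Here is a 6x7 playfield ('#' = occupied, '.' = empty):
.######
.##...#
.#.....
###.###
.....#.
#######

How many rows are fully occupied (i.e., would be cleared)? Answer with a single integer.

Check each row:
  row 0: 1 empty cell -> not full
  row 1: 4 empty cells -> not full
  row 2: 6 empty cells -> not full
  row 3: 1 empty cell -> not full
  row 4: 6 empty cells -> not full
  row 5: 0 empty cells -> FULL (clear)
Total rows cleared: 1

Answer: 1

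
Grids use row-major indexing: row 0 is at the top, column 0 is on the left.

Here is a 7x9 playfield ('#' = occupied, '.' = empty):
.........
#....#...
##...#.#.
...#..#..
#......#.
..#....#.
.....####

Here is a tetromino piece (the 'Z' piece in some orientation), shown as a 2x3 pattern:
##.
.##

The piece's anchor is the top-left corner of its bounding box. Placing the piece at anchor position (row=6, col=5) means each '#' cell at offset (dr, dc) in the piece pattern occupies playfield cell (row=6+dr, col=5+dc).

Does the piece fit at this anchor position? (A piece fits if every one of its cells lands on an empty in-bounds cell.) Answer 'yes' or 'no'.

Answer: no

Derivation:
Check each piece cell at anchor (6, 5):
  offset (0,0) -> (6,5): occupied ('#') -> FAIL
  offset (0,1) -> (6,6): occupied ('#') -> FAIL
  offset (1,1) -> (7,6): out of bounds -> FAIL
  offset (1,2) -> (7,7): out of bounds -> FAIL
All cells valid: no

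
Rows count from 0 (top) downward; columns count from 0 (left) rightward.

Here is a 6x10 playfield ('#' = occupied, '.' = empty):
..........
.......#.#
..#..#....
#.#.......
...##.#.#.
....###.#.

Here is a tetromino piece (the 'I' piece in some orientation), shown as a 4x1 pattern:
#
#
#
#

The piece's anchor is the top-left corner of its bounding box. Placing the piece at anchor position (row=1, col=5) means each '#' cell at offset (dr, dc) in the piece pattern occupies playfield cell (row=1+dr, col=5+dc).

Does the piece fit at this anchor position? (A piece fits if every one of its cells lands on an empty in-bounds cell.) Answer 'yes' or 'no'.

Check each piece cell at anchor (1, 5):
  offset (0,0) -> (1,5): empty -> OK
  offset (1,0) -> (2,5): occupied ('#') -> FAIL
  offset (2,0) -> (3,5): empty -> OK
  offset (3,0) -> (4,5): empty -> OK
All cells valid: no

Answer: no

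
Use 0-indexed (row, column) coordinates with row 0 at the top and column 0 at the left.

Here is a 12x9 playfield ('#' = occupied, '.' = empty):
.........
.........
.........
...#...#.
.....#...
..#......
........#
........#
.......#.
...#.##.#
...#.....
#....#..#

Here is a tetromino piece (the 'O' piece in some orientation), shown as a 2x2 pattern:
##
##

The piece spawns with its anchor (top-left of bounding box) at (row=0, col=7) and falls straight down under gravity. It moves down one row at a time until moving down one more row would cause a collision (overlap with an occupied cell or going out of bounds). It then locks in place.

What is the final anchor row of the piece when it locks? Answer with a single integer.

Spawn at (row=0, col=7). Try each row:
  row 0: fits
  row 1: fits
  row 2: blocked -> lock at row 1

Answer: 1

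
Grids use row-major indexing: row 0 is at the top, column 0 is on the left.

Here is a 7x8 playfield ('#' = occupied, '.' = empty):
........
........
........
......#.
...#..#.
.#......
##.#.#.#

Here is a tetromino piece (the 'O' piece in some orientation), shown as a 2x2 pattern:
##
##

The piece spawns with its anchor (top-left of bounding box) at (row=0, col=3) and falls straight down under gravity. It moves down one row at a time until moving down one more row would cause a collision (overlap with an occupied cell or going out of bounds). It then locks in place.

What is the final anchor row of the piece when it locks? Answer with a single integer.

Answer: 2

Derivation:
Spawn at (row=0, col=3). Try each row:
  row 0: fits
  row 1: fits
  row 2: fits
  row 3: blocked -> lock at row 2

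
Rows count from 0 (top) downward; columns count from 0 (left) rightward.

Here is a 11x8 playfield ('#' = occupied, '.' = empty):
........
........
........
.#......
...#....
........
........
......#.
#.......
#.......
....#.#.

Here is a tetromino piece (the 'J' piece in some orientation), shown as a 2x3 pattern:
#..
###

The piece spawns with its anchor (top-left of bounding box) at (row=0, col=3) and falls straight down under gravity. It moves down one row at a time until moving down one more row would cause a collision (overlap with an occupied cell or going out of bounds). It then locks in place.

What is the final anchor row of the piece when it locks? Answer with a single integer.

Answer: 2

Derivation:
Spawn at (row=0, col=3). Try each row:
  row 0: fits
  row 1: fits
  row 2: fits
  row 3: blocked -> lock at row 2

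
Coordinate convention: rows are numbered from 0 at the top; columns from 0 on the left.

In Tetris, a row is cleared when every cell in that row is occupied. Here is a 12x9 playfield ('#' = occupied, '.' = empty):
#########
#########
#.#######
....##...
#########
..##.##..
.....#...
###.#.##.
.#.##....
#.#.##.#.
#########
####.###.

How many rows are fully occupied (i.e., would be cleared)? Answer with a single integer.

Check each row:
  row 0: 0 empty cells -> FULL (clear)
  row 1: 0 empty cells -> FULL (clear)
  row 2: 1 empty cell -> not full
  row 3: 7 empty cells -> not full
  row 4: 0 empty cells -> FULL (clear)
  row 5: 5 empty cells -> not full
  row 6: 8 empty cells -> not full
  row 7: 3 empty cells -> not full
  row 8: 6 empty cells -> not full
  row 9: 4 empty cells -> not full
  row 10: 0 empty cells -> FULL (clear)
  row 11: 2 empty cells -> not full
Total rows cleared: 4

Answer: 4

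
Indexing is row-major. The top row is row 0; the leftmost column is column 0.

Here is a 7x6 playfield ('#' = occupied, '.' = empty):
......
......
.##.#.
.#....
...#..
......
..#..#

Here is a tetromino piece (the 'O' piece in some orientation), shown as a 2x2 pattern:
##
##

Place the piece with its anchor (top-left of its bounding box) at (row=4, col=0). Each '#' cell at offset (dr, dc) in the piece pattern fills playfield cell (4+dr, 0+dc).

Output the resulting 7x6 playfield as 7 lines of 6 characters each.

Fill (4+0,0+0) = (4,0)
Fill (4+0,0+1) = (4,1)
Fill (4+1,0+0) = (5,0)
Fill (4+1,0+1) = (5,1)

Answer: ......
......
.##.#.
.#....
##.#..
##....
..#..#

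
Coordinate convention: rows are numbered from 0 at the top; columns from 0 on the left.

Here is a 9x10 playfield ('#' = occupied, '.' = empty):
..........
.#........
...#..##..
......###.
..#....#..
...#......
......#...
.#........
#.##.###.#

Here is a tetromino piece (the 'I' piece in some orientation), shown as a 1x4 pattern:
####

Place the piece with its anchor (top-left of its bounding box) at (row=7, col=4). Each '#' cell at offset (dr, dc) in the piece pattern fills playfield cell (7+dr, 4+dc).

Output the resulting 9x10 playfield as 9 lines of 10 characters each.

Answer: ..........
.#........
...#..##..
......###.
..#....#..
...#......
......#...
.#..####..
#.##.###.#

Derivation:
Fill (7+0,4+0) = (7,4)
Fill (7+0,4+1) = (7,5)
Fill (7+0,4+2) = (7,6)
Fill (7+0,4+3) = (7,7)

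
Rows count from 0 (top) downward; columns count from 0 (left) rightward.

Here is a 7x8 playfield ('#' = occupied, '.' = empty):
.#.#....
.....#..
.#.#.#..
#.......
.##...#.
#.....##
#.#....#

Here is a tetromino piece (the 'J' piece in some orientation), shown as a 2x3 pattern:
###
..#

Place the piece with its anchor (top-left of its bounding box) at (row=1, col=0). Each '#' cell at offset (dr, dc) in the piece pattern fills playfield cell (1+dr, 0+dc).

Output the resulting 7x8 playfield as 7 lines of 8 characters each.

Fill (1+0,0+0) = (1,0)
Fill (1+0,0+1) = (1,1)
Fill (1+0,0+2) = (1,2)
Fill (1+1,0+2) = (2,2)

Answer: .#.#....
###..#..
.###.#..
#.......
.##...#.
#.....##
#.#....#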